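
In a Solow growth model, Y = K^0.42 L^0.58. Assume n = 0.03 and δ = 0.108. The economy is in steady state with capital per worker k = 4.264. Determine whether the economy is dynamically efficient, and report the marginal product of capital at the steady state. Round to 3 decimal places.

Break-even investment rate: n + δ = 0.03 + 0.108 = 0.138.
MPK = 0.42·k^(0.42−1) = 0.42·4.264^(-0.58) ≈ 0.1811.
MPK > 0.138, so the economy is dynamically efficient (under-saving).

dynamically efficient; MPK ≈ 0.181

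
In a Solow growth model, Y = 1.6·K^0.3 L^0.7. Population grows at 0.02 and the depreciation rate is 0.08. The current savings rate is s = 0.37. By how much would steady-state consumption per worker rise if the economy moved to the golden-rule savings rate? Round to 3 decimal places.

Capital per worker breaks even when investment replaces (n + δ)·k; here n + δ = 0.1.
Current steady state (s = 0.37): k* = (0.37·1.6/0.1)^(1/0.7) ≈ 12.6858, y* = 1.6·12.6858^0.3 ≈ 3.4286, c* = (1−0.37)·3.4286 ≈ 2.1600.
Maximizing c = f(k) − (n+δ)·k gives f'(k) = n+δ, i.e. 0.3·1.6·k^(0.3−1) = 0.1, so k_gold = (0.3·1.6/0.1)^(1/0.7) ≈ 9.4016.
y_gold = 1.6·9.4016^0.3 ≈ 3.1339, c_gold = y_gold − 0.1·k_gold ≈ 2.1937.
Gain: Δc = 2.1937 − 2.1600 ≈ 0.0337.

Δc ≈ 0.034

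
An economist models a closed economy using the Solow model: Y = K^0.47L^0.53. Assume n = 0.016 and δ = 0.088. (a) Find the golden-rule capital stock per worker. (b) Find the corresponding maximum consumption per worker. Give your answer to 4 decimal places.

The effective depreciation rate is n + δ = 0.016 + 0.088 = 0.104.
At the golden rule the marginal product of capital equals n+δ: 0.47·k^(0.47−1) = 0.104. Solving, k_gold = (0.47/0.104)^(1/0.53) ≈ 17.2175.
y_gold = 17.2175^0.47 ≈ 3.8098; c_gold = y_gold − 0.104·k_gold ≈ 2.0192.

(a) k_gold ≈ 17.2175; (b) c_gold ≈ 2.0192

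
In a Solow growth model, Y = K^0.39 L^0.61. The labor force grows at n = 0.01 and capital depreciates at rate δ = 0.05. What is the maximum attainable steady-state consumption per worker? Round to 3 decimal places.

Capital per worker breaks even when investment replaces (n + δ)·k; here n + δ = 0.06.
Golden rule sets MPK = n+δ: 0.39·k^(0.39−1) = 0.06, so k_gold = (0.39/0.06)^(1/0.61) ≈ 21.5102.
y_gold = 21.5102^0.39 ≈ 3.3093.
c_gold = y_gold − (n+δ)·k_gold = 3.3093 − 0.06·21.5102 ≈ 2.0187.

c_gold ≈ 2.019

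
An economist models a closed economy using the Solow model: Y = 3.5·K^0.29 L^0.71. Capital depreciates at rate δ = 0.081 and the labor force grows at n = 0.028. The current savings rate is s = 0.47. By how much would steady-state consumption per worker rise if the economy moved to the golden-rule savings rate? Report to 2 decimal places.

n + δ = 0.028 + 0.081 = 0.109.
Current steady state (s = 0.47): k* = (0.47·3.5/0.109)^(1/0.71) ≈ 45.7295, y* = 3.5·45.7295^0.29 ≈ 10.6053, c* = (1−0.47)·10.6053 ≈ 5.6208.
Setting f'(k) = n+δ gives 0.29·3.5·k^(0.29−1) = 0.109, hence k_gold = (0.29·3.5/0.109)^(1/0.71) ≈ 23.1656.
y_gold = 3.5·23.1656^0.29 ≈ 8.7071, c_gold = y_gold − 0.109·k_gold ≈ 6.1820.
Gain: Δc = 6.1820 − 5.6208 ≈ 0.5612.

Δc ≈ 0.56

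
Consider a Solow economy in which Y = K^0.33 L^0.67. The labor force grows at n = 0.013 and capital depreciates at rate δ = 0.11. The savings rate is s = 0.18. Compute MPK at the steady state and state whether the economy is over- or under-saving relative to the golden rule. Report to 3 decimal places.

Capital per worker breaks even when investment replaces (n + δ)·k; here n + δ = 0.123.
Steady-state k*: s·k^0.33 = 0.123·k gives k* = (0.18/0.123)^(1/0.67) ≈ 1.7653.
MPK = 0.33·1.7653^(-0.67) ≈ 0.2255.
MPK > n+δ = 0.123, so the economy is dynamically efficient (under-saving).

under-saving; MPK ≈ 0.226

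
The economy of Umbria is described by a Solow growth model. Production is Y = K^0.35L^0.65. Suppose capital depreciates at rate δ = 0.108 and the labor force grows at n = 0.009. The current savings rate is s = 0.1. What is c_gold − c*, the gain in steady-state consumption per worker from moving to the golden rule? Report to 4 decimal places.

n + δ = 0.009 + 0.108 = 0.117.
Current steady state (s = 0.1): k* = (0.1/0.117)^(1/0.65) ≈ 0.7854, y* = 0.7854^0.35 ≈ 0.9189, c* = (1−0.1)·0.9189 ≈ 0.8270.
Maximizing c = f(k) − (n+δ)·k gives f'(k) = n+δ, i.e. 0.35·k^(0.35−1) = 0.117, so k_gold = (0.35/0.117)^(1/0.65) ≈ 5.3967.
y_gold = 5.3967^0.35 ≈ 1.8040, c_gold = y_gold − 0.117·k_gold ≈ 1.1726.
Gain: Δc = 1.1726 − 0.8270 ≈ 0.3456.

Δc ≈ 0.3456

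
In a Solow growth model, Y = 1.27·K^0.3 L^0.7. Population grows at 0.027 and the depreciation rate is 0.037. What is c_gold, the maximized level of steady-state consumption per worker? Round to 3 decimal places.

c_gold ≈ 1.910

Break-even investment rate: n + δ = 0.027 + 0.037 = 0.064.
At the golden rule the marginal product of capital equals n+δ: 0.3·1.27·k^(0.3−1) = 0.064. Solving, k_gold = (0.3·1.27/0.064)^(1/0.7) ≈ 12.7873.
y_gold = 1.27·12.7873^0.3 ≈ 2.7280.
c_gold = y_gold − (n+δ)·k_gold = 2.7280 − 0.064·12.7873 ≈ 1.9096.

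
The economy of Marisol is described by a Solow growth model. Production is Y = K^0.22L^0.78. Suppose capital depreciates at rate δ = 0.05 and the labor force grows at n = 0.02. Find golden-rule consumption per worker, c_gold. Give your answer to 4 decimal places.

c_gold ≈ 1.0774

Capital per worker breaks even when investment replaces (n + δ)·k; here n + δ = 0.07.
Setting f'(k) = n+δ gives 0.22·k^(0.22−1) = 0.07, hence k_gold = (0.22/0.07)^(1/0.78) ≈ 4.3411.
y_gold = 4.3411^0.22 ≈ 1.3812.
c_gold = y_gold − (n+δ)·k_gold = 1.3812 − 0.07·4.3411 ≈ 1.0774.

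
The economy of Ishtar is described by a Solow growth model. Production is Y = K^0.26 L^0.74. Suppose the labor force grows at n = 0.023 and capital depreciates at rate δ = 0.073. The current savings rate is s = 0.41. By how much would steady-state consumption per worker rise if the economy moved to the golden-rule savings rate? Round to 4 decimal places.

Break-even investment rate: n + δ = 0.023 + 0.073 = 0.096.
Current steady state (s = 0.41): k* = (0.41/0.096)^(1/0.74) ≈ 7.1129, y* = 7.1129^0.26 ≈ 1.6654, c* = (1−0.41)·1.6654 ≈ 0.9826.
At the golden rule the marginal product of capital equals n+δ: 0.26·k^(0.26−1) = 0.096. Solving, k_gold = (0.26/0.096)^(1/0.74) ≈ 3.8436.
y_gold = 3.8436^0.26 ≈ 1.4192, c_gold = y_gold − 0.096·k_gold ≈ 1.0502.
Gain: Δc = 1.0502 − 0.9826 ≈ 0.0676.

Δc ≈ 0.0676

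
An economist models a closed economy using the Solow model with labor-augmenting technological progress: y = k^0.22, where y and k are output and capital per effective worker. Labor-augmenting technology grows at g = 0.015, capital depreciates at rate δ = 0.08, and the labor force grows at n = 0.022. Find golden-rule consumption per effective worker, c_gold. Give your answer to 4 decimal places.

c_gold ≈ 0.9321

n + g + δ = 0.022 + 0.015 + 0.08 = 0.117.
Maximizing c = f(k) − (n+g+δ)·k gives f'(k) = n+g+δ, i.e. 0.22·k^(0.22−1) = 0.117, so k_gold = (0.22/0.117)^(1/0.78) ≈ 2.2469.
y_gold = 2.2469^0.22 ≈ 1.1949.
c_gold = y_gold − (n+g+δ)·k_gold = 1.1949 − 0.117·2.2469 ≈ 0.9321.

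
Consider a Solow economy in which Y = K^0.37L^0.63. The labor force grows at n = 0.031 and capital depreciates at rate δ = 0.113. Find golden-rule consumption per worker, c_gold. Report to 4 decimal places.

c_gold ≈ 1.0966

Capital per worker breaks even when investment replaces (n + δ)·k; here n + δ = 0.144.
At the golden rule the marginal product of capital equals n+δ: 0.37·k^(0.37−1) = 0.144. Solving, k_gold = (0.37/0.144)^(1/0.63) ≈ 4.4724.
y_gold = 4.4724^0.37 ≈ 1.7406.
c_gold = y_gold − (n+δ)·k_gold = 1.7406 − 0.144·4.4724 ≈ 1.0966.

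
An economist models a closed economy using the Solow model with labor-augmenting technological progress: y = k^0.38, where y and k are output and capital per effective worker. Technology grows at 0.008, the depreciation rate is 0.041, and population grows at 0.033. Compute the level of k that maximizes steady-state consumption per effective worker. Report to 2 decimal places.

k_gold ≈ 11.86

The effective depreciation rate is n + g + δ = 0.033 + 0.008 + 0.041 = 0.082.
At the golden rule the marginal product of capital equals n+g+δ: 0.38·k^(0.38−1) = 0.082. Solving, k_gold = (0.38/0.082)^(1/0.62) ≈ 11.8616.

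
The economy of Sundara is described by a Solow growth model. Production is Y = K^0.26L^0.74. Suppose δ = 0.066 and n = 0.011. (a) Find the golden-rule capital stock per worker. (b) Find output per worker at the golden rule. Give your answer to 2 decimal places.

(a) k_gold ≈ 5.18; (b) y_gold ≈ 1.53

n + δ = 0.011 + 0.066 = 0.077.
Maximizing c = f(k) − (n+δ)·k gives f'(k) = n+δ, i.e. 0.26·k^(0.26−1) = 0.077, so k_gold = (0.26/0.077)^(1/0.74) ≈ 5.1780.
y_gold = 5.1780^0.26 ≈ 1.5335.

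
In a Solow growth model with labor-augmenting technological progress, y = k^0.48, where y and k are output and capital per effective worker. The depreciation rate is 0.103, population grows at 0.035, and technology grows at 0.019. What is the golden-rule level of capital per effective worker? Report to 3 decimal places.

The effective depreciation rate is n + g + δ = 0.035 + 0.019 + 0.103 = 0.157.
Maximizing c = f(k) − (n+g+δ)·k gives f'(k) = n+g+δ, i.e. 0.48·k^(0.48−1) = 0.157, so k_gold = (0.48/0.157)^(1/0.52) ≈ 8.5773.

k_gold ≈ 8.577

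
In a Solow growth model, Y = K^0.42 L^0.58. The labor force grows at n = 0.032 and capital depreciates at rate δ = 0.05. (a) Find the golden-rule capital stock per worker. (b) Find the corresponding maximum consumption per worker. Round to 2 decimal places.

Capital per worker breaks even when investment replaces (n + δ)·k; here n + δ = 0.082.
Maximizing c = f(k) − (n+δ)·k gives f'(k) = n+δ, i.e. 0.42·k^(0.42−1) = 0.082, so k_gold = (0.42/0.082)^(1/0.58) ≈ 16.7172.
y_gold = 16.7172^0.42 ≈ 3.2638; c_gold = y_gold − 0.082·k_gold ≈ 1.8930.

(a) k_gold ≈ 16.72; (b) c_gold ≈ 1.89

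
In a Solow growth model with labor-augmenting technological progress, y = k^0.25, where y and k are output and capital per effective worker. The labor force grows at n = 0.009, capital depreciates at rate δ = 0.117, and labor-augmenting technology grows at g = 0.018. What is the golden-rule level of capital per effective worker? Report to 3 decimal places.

Capital per effective worker breaks even when investment replaces (n + g + δ)·k; here n + g + δ = 0.144.
Maximizing c = f(k) − (n+g+δ)·k gives f'(k) = n+g+δ, i.e. 0.25·k^(0.25−1) = 0.144, so k_gold = (0.25/0.144)^(1/0.75) ≈ 2.0866.

k_gold ≈ 2.087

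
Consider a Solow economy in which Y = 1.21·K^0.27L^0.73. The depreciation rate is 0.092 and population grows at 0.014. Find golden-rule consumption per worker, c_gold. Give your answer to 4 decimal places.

The effective depreciation rate is n + δ = 0.014 + 0.092 = 0.106.
Maximizing c = f(k) − (n+δ)·k gives f'(k) = n+δ, i.e. 0.27·1.21·k^(0.27−1) = 0.106, so k_gold = (0.27·1.21/0.106)^(1/0.73) ≈ 4.6736.
y_gold = 1.21·4.6736^0.27 ≈ 1.8348.
c_gold = y_gold − (n+δ)·k_gold = 1.8348 − 0.106·4.6736 ≈ 1.3394.

c_gold ≈ 1.3394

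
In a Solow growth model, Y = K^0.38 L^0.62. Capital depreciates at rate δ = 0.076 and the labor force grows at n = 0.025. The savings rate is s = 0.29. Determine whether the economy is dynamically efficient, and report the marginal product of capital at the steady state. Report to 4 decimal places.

dynamically efficient; MPK ≈ 0.1323

n + δ = 0.025 + 0.076 = 0.101.
Steady-state k*: s·k^0.38 = 0.101·k gives k* = (0.29/0.101)^(1/0.62) ≈ 5.4807.
MPK = 0.38·5.4807^(-0.62) ≈ 0.1323.
MPK > n+δ = 0.101, so the economy is dynamically efficient (under-saving).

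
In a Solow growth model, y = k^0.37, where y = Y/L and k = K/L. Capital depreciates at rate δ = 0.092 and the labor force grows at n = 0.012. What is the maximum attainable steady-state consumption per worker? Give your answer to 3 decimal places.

n + δ = 0.012 + 0.092 = 0.104.
Setting f'(k) = n+δ gives 0.37·k^(0.37−1) = 0.104, hence k_gold = (0.37/0.104)^(1/0.63) ≈ 7.4967.
y_gold = 7.4967^0.37 ≈ 2.1072.
c_gold = y_gold − (n+δ)·k_gold = 2.1072 − 0.104·7.4967 ≈ 1.3275.

c_gold ≈ 1.328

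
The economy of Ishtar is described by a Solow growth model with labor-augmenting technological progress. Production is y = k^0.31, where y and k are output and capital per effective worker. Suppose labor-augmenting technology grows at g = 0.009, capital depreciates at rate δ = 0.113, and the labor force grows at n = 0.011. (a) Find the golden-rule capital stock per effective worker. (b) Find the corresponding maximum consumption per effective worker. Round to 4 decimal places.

(a) k_gold ≈ 3.4090; (b) c_gold ≈ 1.0092

Capital per effective worker breaks even when investment replaces (n + g + δ)·k; here n + g + δ = 0.133.
Golden rule sets MPK = n+g+δ: 0.31·k^(0.31−1) = 0.133, so k_gold = (0.31/0.133)^(1/0.69) ≈ 3.4090.
y_gold = 3.4090^0.31 ≈ 1.4626; c_gold = y_gold − 0.133·k_gold ≈ 1.0092.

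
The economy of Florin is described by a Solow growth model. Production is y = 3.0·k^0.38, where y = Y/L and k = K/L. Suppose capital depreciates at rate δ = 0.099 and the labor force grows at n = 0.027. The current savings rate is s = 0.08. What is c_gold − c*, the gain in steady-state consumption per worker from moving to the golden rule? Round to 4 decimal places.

Δc ≈ 3.0776

n + δ = 0.027 + 0.099 = 0.126.
Current steady state (s = 0.08): k* = (0.08·3.0/0.126)^(1/0.62) ≈ 2.8272, y* = 3.0·2.8272^0.38 ≈ 4.4528, c* = (1−0.08)·4.4528 ≈ 4.0966.
At the golden rule the marginal product of capital equals n+δ: 0.38·3.0·k^(0.38−1) = 0.126. Solving, k_gold = (0.38·3.0/0.126)^(1/0.62) ≈ 34.8977.
y_gold = 3.0·34.8977^0.38 ≈ 11.5714, c_gold = y_gold − 0.126·k_gold ≈ 7.1742.
Gain: Δc = 7.1742 − 4.0966 ≈ 3.0776.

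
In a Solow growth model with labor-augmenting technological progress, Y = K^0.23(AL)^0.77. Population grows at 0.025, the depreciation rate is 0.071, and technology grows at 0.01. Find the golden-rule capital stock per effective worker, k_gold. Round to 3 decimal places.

k_gold ≈ 2.735

Break-even investment rate: n + g + δ = 0.025 + 0.01 + 0.071 = 0.106.
Golden rule sets MPK = n+g+δ: 0.23·k^(0.23−1) = 0.106, so k_gold = (0.23/0.106)^(1/0.77) ≈ 2.7347.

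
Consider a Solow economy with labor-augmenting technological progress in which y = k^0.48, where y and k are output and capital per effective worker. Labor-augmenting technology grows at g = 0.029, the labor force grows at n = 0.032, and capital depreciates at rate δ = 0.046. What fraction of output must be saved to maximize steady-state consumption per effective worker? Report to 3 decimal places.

n + g + δ = 0.032 + 0.029 + 0.046 = 0.107.
At the golden rule MPK = n+g+δ, and in any Cobb-Douglas steady state s = (n+g+δ)·k/y = MPK·k/y = capital's share 0.48.

s_gold = 0.480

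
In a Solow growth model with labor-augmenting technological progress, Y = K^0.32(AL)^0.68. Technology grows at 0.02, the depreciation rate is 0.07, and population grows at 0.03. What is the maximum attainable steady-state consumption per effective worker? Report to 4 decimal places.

c_gold ≈ 1.0789

n + g + δ = 0.03 + 0.02 + 0.07 = 0.12.
At the golden rule the marginal product of capital equals n+g+δ: 0.32·k^(0.32−1) = 0.12. Solving, k_gold = (0.32/0.12)^(1/0.68) ≈ 4.2308.
y_gold = 4.2308^0.32 ≈ 1.5866.
c_gold = y_gold − (n+g+δ)·k_gold = 1.5866 − 0.12·4.2308 ≈ 1.0789.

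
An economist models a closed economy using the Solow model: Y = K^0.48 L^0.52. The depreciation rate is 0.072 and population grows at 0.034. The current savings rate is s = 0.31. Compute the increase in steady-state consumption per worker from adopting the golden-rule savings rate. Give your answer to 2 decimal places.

n + δ = 0.034 + 0.072 = 0.106.
Current steady state (s = 0.31): k* = (0.31/0.106)^(1/0.52) ≈ 7.8752, y* = 7.8752^0.48 ≈ 2.6928, c* = (1−0.31)·2.6928 ≈ 1.8580.
At the golden rule the marginal product of capital equals n+δ: 0.48·k^(0.48−1) = 0.106. Solving, k_gold = (0.48/0.106)^(1/0.52) ≈ 18.2564.
y_gold = 18.2564^0.48 ≈ 4.0316, c_gold = y_gold − 0.106·k_gold ≈ 2.0964.
Gain: Δc = 2.0964 − 1.8580 ≈ 0.2384.

Δc ≈ 0.24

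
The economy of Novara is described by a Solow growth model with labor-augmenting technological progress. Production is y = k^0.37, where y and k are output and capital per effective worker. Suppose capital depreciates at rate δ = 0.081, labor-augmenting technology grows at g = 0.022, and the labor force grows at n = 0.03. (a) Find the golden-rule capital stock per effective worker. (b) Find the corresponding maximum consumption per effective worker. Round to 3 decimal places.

(a) k_gold ≈ 5.074; (b) c_gold ≈ 1.149

n + g + δ = 0.03 + 0.022 + 0.081 = 0.133.
Golden rule sets MPK = n+g+δ: 0.37·k^(0.37−1) = 0.133, so k_gold = (0.37/0.133)^(1/0.63) ≈ 5.0736.
y_gold = 5.0736^0.37 ≈ 1.8238; c_gold = y_gold − 0.133·k_gold ≈ 1.1490.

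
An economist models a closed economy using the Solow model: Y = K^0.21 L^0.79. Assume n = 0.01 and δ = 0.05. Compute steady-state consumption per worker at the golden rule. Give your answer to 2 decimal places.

c_gold ≈ 1.10

Break-even investment rate: n + δ = 0.01 + 0.05 = 0.06.
At the golden rule the marginal product of capital equals n+δ: 0.21·k^(0.21−1) = 0.06. Solving, k_gold = (0.21/0.06)^(1/0.79) ≈ 4.8831.
y_gold = 4.8831^0.21 ≈ 1.3952.
c_gold = y_gold − (n+δ)·k_gold = 1.3952 − 0.06·4.8831 ≈ 1.1022.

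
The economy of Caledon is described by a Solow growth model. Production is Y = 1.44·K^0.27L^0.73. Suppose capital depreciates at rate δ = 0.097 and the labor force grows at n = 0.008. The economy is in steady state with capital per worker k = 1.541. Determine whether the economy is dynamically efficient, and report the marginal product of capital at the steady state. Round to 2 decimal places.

Break-even investment rate: n + δ = 0.008 + 0.097 = 0.105.
MPK = 0.27·1.44·k^(0.27−1) = 0.27·1.44·1.541^(-0.73) ≈ 0.2836.
MPK > 0.105, so the economy is dynamically efficient (under-saving).

dynamically efficient; MPK ≈ 0.28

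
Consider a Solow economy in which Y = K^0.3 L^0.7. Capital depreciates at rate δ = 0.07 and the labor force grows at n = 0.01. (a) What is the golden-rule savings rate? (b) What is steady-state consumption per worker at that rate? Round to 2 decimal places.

(a) s_gold = 0.30; (b) c_gold ≈ 1.23

Break-even investment rate: n + δ = 0.01 + 0.07 = 0.08.
For Cobb-Douglas, s_gold equals capital's share: s_gold = 0.3.
At the golden rule the marginal product of capital equals n+δ: 0.3·k^(0.3−1) = 0.08. Solving, k_gold = (0.3/0.08)^(1/0.7) ≈ 6.6076.
y_gold = 6.6076^0.3 ≈ 1.7620; c_gold = (1−0.3)·y_gold ≈ 1.2334.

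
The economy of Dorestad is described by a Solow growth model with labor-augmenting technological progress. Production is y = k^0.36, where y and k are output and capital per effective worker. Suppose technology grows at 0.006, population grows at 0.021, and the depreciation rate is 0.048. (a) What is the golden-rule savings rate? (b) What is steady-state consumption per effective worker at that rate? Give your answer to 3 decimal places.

Break-even investment rate: n + g + δ = 0.021 + 0.006 + 0.048 = 0.075.
For Cobb-Douglas, s_gold equals capital's share: s_gold = 0.36.
At the golden rule the marginal product of capital equals n+g+δ: 0.36·k^(0.36−1) = 0.075. Solving, k_gold = (0.36/0.075)^(1/0.64) ≈ 11.5995.
y_gold = 11.5995^0.36 ≈ 2.4166; c_gold = (1−0.36)·y_gold ≈ 1.5466.

(a) s_gold = 0.360; (b) c_gold ≈ 1.547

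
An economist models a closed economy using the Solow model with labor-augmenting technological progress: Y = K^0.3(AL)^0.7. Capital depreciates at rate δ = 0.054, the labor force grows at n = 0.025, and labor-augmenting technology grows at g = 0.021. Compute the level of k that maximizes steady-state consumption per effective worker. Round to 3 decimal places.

The effective depreciation rate is n + g + δ = 0.025 + 0.021 + 0.054 = 0.1.
Maximizing c = f(k) − (n+g+δ)·k gives f'(k) = n+g+δ, i.e. 0.3·k^(0.3−1) = 0.1, so k_gold = (0.3/0.1)^(1/0.7) ≈ 4.8040.

k_gold ≈ 4.804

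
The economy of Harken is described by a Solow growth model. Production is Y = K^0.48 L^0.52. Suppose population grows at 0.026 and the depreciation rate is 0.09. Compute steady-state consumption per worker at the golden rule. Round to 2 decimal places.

n + δ = 0.026 + 0.09 = 0.116.
Maximizing c = f(k) − (n+δ)·k gives f'(k) = n+δ, i.e. 0.48·k^(0.48−1) = 0.116, so k_gold = (0.48/0.116)^(1/0.52) ≈ 15.3505.
y_gold = 15.3505^0.48 ≈ 3.7097.
c_gold = y_gold − (n+δ)·k_gold = 3.7097 − 0.116·15.3505 ≈ 1.9290.

c_gold ≈ 1.93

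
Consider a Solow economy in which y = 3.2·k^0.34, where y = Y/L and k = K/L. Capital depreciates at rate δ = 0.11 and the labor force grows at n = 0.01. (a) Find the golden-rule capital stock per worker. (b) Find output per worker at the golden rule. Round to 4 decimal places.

(a) k_gold ≈ 28.2279; (b) y_gold ≈ 9.9628

The effective depreciation rate is n + δ = 0.01 + 0.11 = 0.12.
Setting f'(k) = n+δ gives 0.34·3.2·k^(0.34−1) = 0.12, hence k_gold = (0.34·3.2/0.12)^(1/0.66) ≈ 28.2279.
y_gold = 3.2·28.2279^0.34 ≈ 9.9628.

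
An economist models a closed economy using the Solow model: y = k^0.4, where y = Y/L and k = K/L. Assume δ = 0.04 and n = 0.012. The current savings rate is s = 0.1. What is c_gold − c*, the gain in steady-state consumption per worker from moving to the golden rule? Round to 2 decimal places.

Δc ≈ 0.95

Break-even investment rate: n + δ = 0.012 + 0.04 = 0.052.
Current steady state (s = 0.1): k* = (0.1/0.052)^(1/0.6) ≈ 2.9739, y* = 2.9739^0.4 ≈ 1.5464, c* = (1−0.1)·1.5464 ≈ 1.3918.
Maximizing c = f(k) − (n+δ)·k gives f'(k) = n+δ, i.e. 0.4·k^(0.4−1) = 0.052, so k_gold = (0.4/0.052)^(1/0.6) ≈ 29.9751.
y_gold = 29.9751^0.4 ≈ 3.8968, c_gold = y_gold − 0.052·k_gold ≈ 2.3381.
Gain: Δc = 2.3381 − 1.3918 ≈ 0.9463.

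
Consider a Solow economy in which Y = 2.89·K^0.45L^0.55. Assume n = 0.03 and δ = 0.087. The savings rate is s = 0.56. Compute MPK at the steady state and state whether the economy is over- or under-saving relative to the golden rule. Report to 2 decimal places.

Capital per worker breaks even when investment replaces (n + δ)·k; here n + δ = 0.117.
Steady-state k*: s·A·k^0.45 = 0.117·k gives k* = (0.56·2.89/0.117)^(1/0.55) ≈ 118.6762.
MPK = 0.45·2.89·118.6762^(-0.55) ≈ 0.0940.
MPK < n+δ = 0.117, so the economy is dynamically inefficient (over-saving).

over-saving; MPK ≈ 0.09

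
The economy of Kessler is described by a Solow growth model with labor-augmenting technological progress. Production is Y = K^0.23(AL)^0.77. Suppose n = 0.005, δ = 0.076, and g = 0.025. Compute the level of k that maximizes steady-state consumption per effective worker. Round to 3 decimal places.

n + g + δ = 0.005 + 0.025 + 0.076 = 0.106.
Maximizing c = f(k) − (n+g+δ)·k gives f'(k) = n+g+δ, i.e. 0.23·k^(0.23−1) = 0.106, so k_gold = (0.23/0.106)^(1/0.77) ≈ 2.7347.

k_gold ≈ 2.735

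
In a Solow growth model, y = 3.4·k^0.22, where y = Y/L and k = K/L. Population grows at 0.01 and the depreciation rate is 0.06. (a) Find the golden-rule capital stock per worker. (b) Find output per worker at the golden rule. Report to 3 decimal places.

Break-even investment rate: n + δ = 0.01 + 0.06 = 0.07.
Golden rule sets MPK = n+δ: 0.22·3.4·k^(0.22−1) = 0.07, so k_gold = (0.22·3.4/0.07)^(1/0.78) ≈ 20.8439.
y_gold = 3.4·20.8439^0.22 ≈ 6.6321.

(a) k_gold ≈ 20.844; (b) y_gold ≈ 6.632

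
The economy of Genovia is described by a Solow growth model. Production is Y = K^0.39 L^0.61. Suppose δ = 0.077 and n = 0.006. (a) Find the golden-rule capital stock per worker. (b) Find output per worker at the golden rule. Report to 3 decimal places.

(a) k_gold ≈ 12.636; (b) y_gold ≈ 2.689

The effective depreciation rate is n + δ = 0.006 + 0.077 = 0.083.
Setting f'(k) = n+δ gives 0.39·k^(0.39−1) = 0.083, hence k_gold = (0.39/0.083)^(1/0.61) ≈ 12.6362.
y_gold = 12.6362^0.39 ≈ 2.6892.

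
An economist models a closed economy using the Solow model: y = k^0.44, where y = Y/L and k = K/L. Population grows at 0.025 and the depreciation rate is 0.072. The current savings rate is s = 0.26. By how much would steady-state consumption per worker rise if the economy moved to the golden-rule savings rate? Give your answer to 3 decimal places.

Break-even investment rate: n + δ = 0.025 + 0.072 = 0.097.
Current steady state (s = 0.26): k* = (0.26/0.097)^(1/0.56) ≈ 5.8163, y* = 5.8163^0.44 ≈ 2.1699, c* = (1−0.26)·2.1699 ≈ 1.6057.
Maximizing c = f(k) − (n+δ)·k gives f'(k) = n+δ, i.e. 0.44·k^(0.44−1) = 0.097, so k_gold = (0.44/0.097)^(1/0.56) ≈ 14.8814.
y_gold = 14.8814^0.44 ≈ 3.2807, c_gold = y_gold − 0.097·k_gold ≈ 1.8372.
Gain: Δc = 1.8372 − 1.6057 ≈ 0.2314.

Δc ≈ 0.231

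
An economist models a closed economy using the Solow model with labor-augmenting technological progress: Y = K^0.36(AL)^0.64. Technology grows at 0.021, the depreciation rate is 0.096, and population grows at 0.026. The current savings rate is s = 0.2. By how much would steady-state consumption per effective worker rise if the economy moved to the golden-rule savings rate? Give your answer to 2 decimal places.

The effective depreciation rate is n + g + δ = 0.026 + 0.021 + 0.096 = 0.143.
Current steady state (s = 0.2): k* = (0.2/0.143)^(1/0.64) ≈ 1.6891, y* = 1.6891^0.36 ≈ 1.2077, c* = (1−0.2)·1.2077 ≈ 0.9661.
Maximizing c = f(k) − (n+g+δ)·k gives f'(k) = n+g+δ, i.e. 0.36·k^(0.36−1) = 0.143, so k_gold = (0.36/0.143)^(1/0.64) ≈ 4.2317.
y_gold = 4.2317^0.36 ≈ 1.6809, c_gold = y_gold − 0.143·k_gold ≈ 1.0758.
Gain: Δc = 1.0758 − 0.9661 ≈ 0.1096.

Δc ≈ 0.11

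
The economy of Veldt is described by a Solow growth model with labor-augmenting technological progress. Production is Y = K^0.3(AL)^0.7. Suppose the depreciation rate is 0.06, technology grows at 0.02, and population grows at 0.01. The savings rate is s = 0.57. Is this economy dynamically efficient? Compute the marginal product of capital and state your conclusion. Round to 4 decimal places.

n + g + δ = 0.01 + 0.02 + 0.06 = 0.09.
Steady-state k*: s·k^0.3 = 0.09·k gives k* = (0.57/0.09)^(1/0.7) ≈ 13.9698.
MPK = 0.3·13.9698^(-0.7) ≈ 0.0474.
MPK < n+g+δ = 0.09, so the economy is dynamically inefficient (over-saving).

dynamically inefficient; MPK ≈ 0.0474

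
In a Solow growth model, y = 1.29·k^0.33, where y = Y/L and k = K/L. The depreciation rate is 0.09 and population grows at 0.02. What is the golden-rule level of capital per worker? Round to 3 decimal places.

k_gold ≈ 7.537

n + δ = 0.02 + 0.09 = 0.11.
Maximizing c = f(k) − (n+δ)·k gives f'(k) = n+δ, i.e. 0.33·1.29·k^(0.33−1) = 0.11, so k_gold = (0.33·1.29/0.11)^(1/0.67) ≈ 7.5367.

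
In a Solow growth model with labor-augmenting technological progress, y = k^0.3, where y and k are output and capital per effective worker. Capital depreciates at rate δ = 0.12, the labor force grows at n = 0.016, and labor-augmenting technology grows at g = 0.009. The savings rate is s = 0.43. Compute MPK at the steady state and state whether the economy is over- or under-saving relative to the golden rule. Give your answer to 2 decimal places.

over-saving; MPK ≈ 0.10

n + g + δ = 0.016 + 0.009 + 0.12 = 0.145.
Steady-state k*: s·k^0.3 = 0.145·k gives k* = (0.43/0.145)^(1/0.7) ≈ 4.7253.
MPK = 0.3·4.7253^(-0.7) ≈ 0.1012.
MPK < n+g+δ = 0.145, so the economy is dynamically inefficient (over-saving).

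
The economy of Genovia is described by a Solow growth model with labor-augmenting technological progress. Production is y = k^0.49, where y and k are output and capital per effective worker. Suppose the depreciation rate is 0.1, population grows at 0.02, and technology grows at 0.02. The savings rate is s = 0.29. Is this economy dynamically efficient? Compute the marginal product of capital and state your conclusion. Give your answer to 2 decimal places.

n + g + δ = 0.02 + 0.02 + 0.1 = 0.14.
Steady-state k*: s·k^0.49 = 0.14·k gives k* = (0.29/0.14)^(1/0.51) ≈ 4.1700.
MPK = 0.49·4.1700^(-0.51) ≈ 0.2366.
MPK > n+g+δ = 0.14, so the economy is dynamically efficient (under-saving).

dynamically efficient; MPK ≈ 0.24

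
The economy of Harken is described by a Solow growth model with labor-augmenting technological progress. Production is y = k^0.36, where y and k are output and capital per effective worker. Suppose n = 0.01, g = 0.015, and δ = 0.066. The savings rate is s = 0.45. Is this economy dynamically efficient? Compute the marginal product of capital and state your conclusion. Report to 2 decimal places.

dynamically inefficient; MPK ≈ 0.07

Break-even investment rate: n + g + δ = 0.01 + 0.015 + 0.066 = 0.091.
Steady-state k*: s·k^0.36 = 0.091·k gives k* = (0.45/0.091)^(1/0.64) ≈ 12.1518.
MPK = 0.36·12.1518^(-0.64) ≈ 0.0728.
MPK < n+g+δ = 0.091, so the economy is dynamically inefficient (over-saving).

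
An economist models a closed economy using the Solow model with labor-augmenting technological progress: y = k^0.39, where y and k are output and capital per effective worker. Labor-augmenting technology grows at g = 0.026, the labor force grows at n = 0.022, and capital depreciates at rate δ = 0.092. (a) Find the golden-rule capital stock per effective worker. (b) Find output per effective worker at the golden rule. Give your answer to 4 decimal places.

n + g + δ = 0.022 + 0.026 + 0.092 = 0.14.
Setting f'(k) = n+g+δ gives 0.39·k^(0.39−1) = 0.14, hence k_gold = (0.39/0.14)^(1/0.61) ≈ 5.3630.
y_gold = 5.3630^0.39 ≈ 1.9252.

(a) k_gold ≈ 5.3630; (b) y_gold ≈ 1.9252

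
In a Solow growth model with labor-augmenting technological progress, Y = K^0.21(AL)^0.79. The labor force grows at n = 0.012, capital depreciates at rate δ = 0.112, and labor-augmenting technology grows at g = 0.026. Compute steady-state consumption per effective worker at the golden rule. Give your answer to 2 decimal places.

c_gold ≈ 0.86

n + g + δ = 0.012 + 0.026 + 0.112 = 0.15.
At the golden rule the marginal product of capital equals n+g+δ: 0.21·k^(0.21−1) = 0.15. Solving, k_gold = (0.21/0.15)^(1/0.79) ≈ 1.5310.
y_gold = 1.5310^0.21 ≈ 1.0936.
c_gold = y_gold − (n+g+δ)·k_gold = 1.0936 − 0.15·1.5310 ≈ 0.8639.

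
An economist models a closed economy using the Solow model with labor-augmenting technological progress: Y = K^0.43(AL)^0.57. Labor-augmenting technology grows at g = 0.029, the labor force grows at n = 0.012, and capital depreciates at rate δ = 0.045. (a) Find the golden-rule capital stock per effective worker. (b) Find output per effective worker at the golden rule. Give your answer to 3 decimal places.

(a) k_gold ≈ 16.837; (b) y_gold ≈ 3.367

The effective depreciation rate is n + g + δ = 0.012 + 0.029 + 0.045 = 0.086.
Maximizing c = f(k) − (n+g+δ)·k gives f'(k) = n+g+δ, i.e. 0.43·k^(0.43−1) = 0.086, so k_gold = (0.43/0.086)^(1/0.57) ≈ 16.8369.
y_gold = 16.8369^0.43 ≈ 3.3674.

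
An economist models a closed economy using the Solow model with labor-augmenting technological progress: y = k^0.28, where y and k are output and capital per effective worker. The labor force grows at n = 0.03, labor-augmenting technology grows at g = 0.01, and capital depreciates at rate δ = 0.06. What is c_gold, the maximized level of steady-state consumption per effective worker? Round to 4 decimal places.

n + g + δ = 0.03 + 0.01 + 0.06 = 0.1.
Golden rule sets MPK = n+g+δ: 0.28·k^(0.28−1) = 0.1, so k_gold = (0.28/0.1)^(1/0.72) ≈ 4.1788.
y_gold = 4.1788^0.28 ≈ 1.4924.
c_gold = y_gold − (n+g+δ)·k_gold = 1.4924 − 0.1·4.1788 ≈ 1.0746.

c_gold ≈ 1.0746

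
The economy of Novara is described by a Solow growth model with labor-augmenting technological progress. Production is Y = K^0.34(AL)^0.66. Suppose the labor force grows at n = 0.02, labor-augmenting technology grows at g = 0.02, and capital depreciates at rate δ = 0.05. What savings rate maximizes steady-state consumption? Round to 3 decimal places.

s_gold = 0.340

n + g + δ = 0.02 + 0.02 + 0.05 = 0.09.
At the golden rule MPK = n+g+δ, and in any Cobb-Douglas steady state s = (n+g+δ)·k/y = MPK·k/y = capital's share 0.34.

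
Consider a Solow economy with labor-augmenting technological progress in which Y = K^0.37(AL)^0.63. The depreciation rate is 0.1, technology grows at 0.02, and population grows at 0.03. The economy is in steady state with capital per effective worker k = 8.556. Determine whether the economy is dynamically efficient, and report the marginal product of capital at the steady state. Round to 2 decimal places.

Capital per effective worker breaks even when investment replaces (n + g + δ)·k; here n + g + δ = 0.15.
MPK = 0.37·k^(0.37−1) = 0.37·8.556^(-0.63) ≈ 0.0957.
MPK < 0.15, so the economy is dynamically inefficient (over-saving).

dynamically inefficient; MPK ≈ 0.10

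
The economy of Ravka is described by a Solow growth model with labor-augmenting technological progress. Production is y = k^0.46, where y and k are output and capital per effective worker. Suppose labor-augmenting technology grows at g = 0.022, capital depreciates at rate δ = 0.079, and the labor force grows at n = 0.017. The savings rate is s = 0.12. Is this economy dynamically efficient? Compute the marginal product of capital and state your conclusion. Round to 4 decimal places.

n + g + δ = 0.017 + 0.022 + 0.079 = 0.118.
Steady-state k*: s·k^0.46 = 0.118·k gives k* = (0.12/0.118)^(1/0.54) ≈ 1.0316.
MPK = 0.46·1.0316^(-0.54) ≈ 0.4523.
MPK > n+g+δ = 0.118, so the economy is dynamically efficient (under-saving).

dynamically efficient; MPK ≈ 0.4523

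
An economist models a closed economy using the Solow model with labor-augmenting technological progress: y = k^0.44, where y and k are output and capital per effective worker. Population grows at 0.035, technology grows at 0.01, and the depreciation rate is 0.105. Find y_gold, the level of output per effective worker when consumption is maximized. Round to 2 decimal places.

Break-even investment rate: n + g + δ = 0.035 + 0.01 + 0.105 = 0.15.
Maximizing c = f(k) − (n+g+δ)·k gives f'(k) = n+g+δ, i.e. 0.44·k^(0.44−1) = 0.15, so k_gold = (0.44/0.15)^(1/0.56) ≈ 6.8324.
Output: y_gold = k_gold^0.44 = 6.8324^0.44 ≈ 2.3292.

y_gold ≈ 2.33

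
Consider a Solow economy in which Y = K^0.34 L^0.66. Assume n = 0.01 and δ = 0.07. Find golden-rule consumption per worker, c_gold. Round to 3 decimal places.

c_gold ≈ 1.391

Break-even investment rate: n + δ = 0.01 + 0.07 = 0.08.
At the golden rule the marginal product of capital equals n+δ: 0.34·k^(0.34−1) = 0.08. Solving, k_gold = (0.34/0.08)^(1/0.66) ≈ 8.9558.
y_gold = 8.9558^0.34 ≈ 2.1072.
c_gold = y_gold − (n+δ)·k_gold = 2.1072 − 0.08·8.9558 ≈ 1.3908.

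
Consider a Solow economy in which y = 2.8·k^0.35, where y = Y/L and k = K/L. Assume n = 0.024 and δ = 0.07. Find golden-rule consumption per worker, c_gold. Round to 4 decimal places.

c_gold ≈ 6.4310

The effective depreciation rate is n + δ = 0.024 + 0.07 = 0.094.
Setting f'(k) = n+δ gives 0.35·2.8·k^(0.35−1) = 0.094, hence k_gold = (0.35·2.8/0.094)^(1/0.65) ≈ 36.8388.
y_gold = 2.8·36.8388^0.35 ≈ 9.8938.
c_gold = y_gold − (n+δ)·k_gold = 9.8938 − 0.094·36.8388 ≈ 6.4310.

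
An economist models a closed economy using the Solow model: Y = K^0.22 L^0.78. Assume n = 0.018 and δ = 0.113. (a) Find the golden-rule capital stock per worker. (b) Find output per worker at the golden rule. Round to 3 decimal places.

(a) k_gold ≈ 1.944; (b) y_gold ≈ 1.157

n + δ = 0.018 + 0.113 = 0.131.
Setting f'(k) = n+δ gives 0.22·k^(0.22−1) = 0.131, hence k_gold = (0.22/0.131)^(1/0.78) ≈ 1.9438.
y_gold = 1.9438^0.22 ≈ 1.1575.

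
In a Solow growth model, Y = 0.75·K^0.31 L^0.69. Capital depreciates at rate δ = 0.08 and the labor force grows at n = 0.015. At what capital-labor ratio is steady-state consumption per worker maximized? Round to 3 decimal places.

The effective depreciation rate is n + δ = 0.015 + 0.08 = 0.095.
Golden rule sets MPK = n+δ: 0.31·0.75·k^(0.31−1) = 0.095, so k_gold = (0.31·0.75/0.095)^(1/0.69) ≈ 3.6587.

k_gold ≈ 3.659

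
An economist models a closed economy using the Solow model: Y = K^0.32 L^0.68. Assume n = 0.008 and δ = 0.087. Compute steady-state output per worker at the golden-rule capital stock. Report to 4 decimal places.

y_gold ≈ 1.7709

Break-even investment rate: n + δ = 0.008 + 0.087 = 0.095.
Setting f'(k) = n+δ gives 0.32·k^(0.32−1) = 0.095, hence k_gold = (0.32/0.095)^(1/0.68) ≈ 5.9652.
Output: y_gold = k_gold^0.32 = 5.9652^0.32 ≈ 1.7709.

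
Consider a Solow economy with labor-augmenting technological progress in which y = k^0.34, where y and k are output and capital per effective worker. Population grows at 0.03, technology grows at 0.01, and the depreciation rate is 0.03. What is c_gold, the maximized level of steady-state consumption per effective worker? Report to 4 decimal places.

n + g + δ = 0.03 + 0.01 + 0.03 = 0.07.
Maximizing c = f(k) − (n+g+δ)·k gives f'(k) = n+g+δ, i.e. 0.34·k^(0.34−1) = 0.07, so k_gold = (0.34/0.07)^(1/0.66) ≈ 10.9641.
y_gold = 10.9641^0.34 ≈ 2.2573.
c_gold = y_gold − (n+g+δ)·k_gold = 2.2573 − 0.07·10.9641 ≈ 1.4898.

c_gold ≈ 1.4898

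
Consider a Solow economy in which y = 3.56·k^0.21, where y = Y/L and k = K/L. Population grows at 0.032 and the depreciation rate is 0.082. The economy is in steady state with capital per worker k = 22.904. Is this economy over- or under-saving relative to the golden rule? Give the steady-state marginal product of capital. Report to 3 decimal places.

Capital per worker breaks even when investment replaces (n + δ)·k; here n + δ = 0.114.
MPK = 0.21·3.56·k^(0.21−1) = 0.21·3.56·22.904^(-0.79) ≈ 0.0630.
MPK < 0.114, so the economy is dynamically inefficient (over-saving).

over-saving; MPK ≈ 0.063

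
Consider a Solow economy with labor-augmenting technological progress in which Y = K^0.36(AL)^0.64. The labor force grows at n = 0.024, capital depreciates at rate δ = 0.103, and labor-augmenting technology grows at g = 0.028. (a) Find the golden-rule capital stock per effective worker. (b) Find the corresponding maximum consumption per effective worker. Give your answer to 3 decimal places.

n + g + δ = 0.024 + 0.028 + 0.103 = 0.155.
Setting f'(k) = n+g+δ gives 0.36·k^(0.36−1) = 0.155, hence k_gold = (0.36/0.155)^(1/0.64) ≈ 3.7310.
y_gold = 3.7310^0.36 ≈ 1.6064; c_gold = y_gold − 0.155·k_gold ≈ 1.0281.

(a) k_gold ≈ 3.731; (b) c_gold ≈ 1.028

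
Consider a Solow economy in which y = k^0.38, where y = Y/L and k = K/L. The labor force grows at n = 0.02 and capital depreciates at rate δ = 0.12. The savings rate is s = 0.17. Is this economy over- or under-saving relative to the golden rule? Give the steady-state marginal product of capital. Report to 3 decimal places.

under-saving; MPK ≈ 0.313

Break-even investment rate: n + δ = 0.02 + 0.12 = 0.14.
Steady-state k*: s·k^0.38 = 0.14·k gives k* = (0.17/0.14)^(1/0.62) ≈ 1.3677.
MPK = 0.38·1.3677^(-0.62) ≈ 0.3129.
MPK > n+δ = 0.14, so the economy is dynamically efficient (under-saving).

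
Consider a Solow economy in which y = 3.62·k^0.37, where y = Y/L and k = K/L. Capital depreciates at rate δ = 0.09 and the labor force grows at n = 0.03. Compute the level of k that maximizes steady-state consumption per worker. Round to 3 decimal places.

Capital per worker breaks even when investment replaces (n + δ)·k; here n + δ = 0.12.
Setting f'(k) = n+δ gives 0.37·3.62·k^(0.37−1) = 0.12, hence k_gold = (0.37·3.62/0.12)^(1/0.63) ≈ 46.0322.

k_gold ≈ 46.032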